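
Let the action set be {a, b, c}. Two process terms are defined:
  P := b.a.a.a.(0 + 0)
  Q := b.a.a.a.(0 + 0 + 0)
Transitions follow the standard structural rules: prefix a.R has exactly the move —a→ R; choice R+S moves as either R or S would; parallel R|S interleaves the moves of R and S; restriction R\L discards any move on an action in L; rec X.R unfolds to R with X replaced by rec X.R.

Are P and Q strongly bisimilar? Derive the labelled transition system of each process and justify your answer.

P ~ Q

P's transition system — 5 states:
  m0 = b.a.a.a.(0 + 0) has moves =b=> m1
  m1 = a.a.a.(0 + 0) has moves =a=> m2
  m2 = a.a.(0 + 0) has moves =a=> m3
  m3 = a.(0 + 0) has moves =a=> m4
  m4 = 0 + 0 has moves stopped
Q's transition system — 5 states:
  n0 = b.a.a.a.(0 + 0 + 0) has moves =b=> n1
  n1 = a.a.a.(0 + 0 + 0) has moves =a=> n2
  n2 = a.a.(0 + 0 + 0) has moves =a=> n3
  n3 = a.(0 + 0 + 0) has moves =a=> n4
  n4 = 0 + 0 + 0 has moves stopped
Coarsest stable partition (strong bisimilarity classes):
  B0 = {m0, n0}
  B1 = {m1, n1}
  B2 = {m2, n2}
  B3 = {m3, n3}
  B4 = {m4, n4}
m0 ∈ B0, n0 ∈ B0 → same block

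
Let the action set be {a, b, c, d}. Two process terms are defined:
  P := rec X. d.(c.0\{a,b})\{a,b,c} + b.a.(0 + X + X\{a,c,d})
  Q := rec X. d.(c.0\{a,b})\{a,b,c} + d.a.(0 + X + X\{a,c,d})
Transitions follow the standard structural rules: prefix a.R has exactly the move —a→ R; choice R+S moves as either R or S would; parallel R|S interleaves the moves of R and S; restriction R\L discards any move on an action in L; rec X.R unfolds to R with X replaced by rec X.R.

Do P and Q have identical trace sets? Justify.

traces(P) ≠ traces(Q) — witness ⟨b⟩

P's transition system — 5 states:
  s0 = rec X. d.(c.0\{a,b})\{a,b,c} + b.a.(0 + X + X\{a,c,d}) → -b-> s1, -d-> s2
  s1 = a.(0 + (rec X. d.(c.0\{a,b})\{a,b,c} + b.a.(0 + X + X\{a,c,d})) + (rec X. d.(c.0\{a,b})\{a,b,c} + b.a.(0 + X + X\{a,c,d}))\{a,c,d}) → -a-> s3
  s2 = (c.0\{a,b})\{a,b,c} → (no moves)
  s3 = 0 + (rec X. d.(c.0\{a,b})\{a,b,c} + b.a.(0 + X + X\{a,c,d})) + (rec X. d.(c.0\{a,b})\{a,b,c} + b.a.(0 + X + X\{a,c,d}))\{a,c,d} → -b-> s1, -b-> s4, -d-> s2
  s4 = (a.(0 + (rec X. d.(c.0\{a,b})\{a,b,c} + b.a.(0 + X + X\{a,c,d})) + (rec X. d.(c.0\{a,b})\{a,b,c} + b.a.(0 + X + X\{a,c,d}))\{a,c,d}))\{a,c,d} → (no moves)
Q's transition system — 4 states:
  t0 = rec X. d.(c.0\{a,b})\{a,b,c} + d.a.(0 + X + X\{a,c,d}) → -d-> t1, -d-> t2
  t1 = (c.0\{a,b})\{a,b,c} → (no moves)
  t2 = a.(0 + (rec X. d.(c.0\{a,b})\{a,b,c} + d.a.(0 + X + X\{a,c,d})) + (rec X. d.(c.0\{a,b})\{a,b,c} + d.a.(0 + X + X\{a,c,d}))\{a,c,d}) → -a-> t3
  t3 = 0 + (rec X. d.(c.0\{a,b})\{a,b,c} + d.a.(0 + X + X\{a,c,d})) + (rec X. d.(c.0\{a,b})\{a,b,c} + d.a.(0 + X + X\{a,c,d}))\{a,c,d} → -d-> t1, -d-> t2
Run σ = ⟨b⟩ on P: start {s0}
  step 1 (b): {s1}
  — P admits the full trace.
Run σ = ⟨b⟩ on Q: start {t0}
  step 1 (b): no successor for Q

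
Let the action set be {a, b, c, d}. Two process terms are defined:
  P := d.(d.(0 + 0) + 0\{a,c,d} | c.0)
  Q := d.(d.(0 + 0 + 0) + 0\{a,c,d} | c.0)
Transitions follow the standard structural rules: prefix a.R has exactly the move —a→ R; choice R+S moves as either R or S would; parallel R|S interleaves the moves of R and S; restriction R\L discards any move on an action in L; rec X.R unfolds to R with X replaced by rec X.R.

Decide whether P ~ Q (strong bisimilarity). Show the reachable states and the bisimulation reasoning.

P ~ Q

Reachable graph of P (4 states):
  s0 = d.(d.(0 + 0) + 0\{a,c,d} | c.0) has moves =d=> s1
  s1 = d.(0 + 0) + 0\{a,c,d} | c.0 has moves =c=> s2, =d=> s3
  s2 = 0\{a,c,d} | 0 has moves deadlocked
  s3 = 0 + 0 has moves deadlocked
Reachable graph of Q (4 states):
  t0 = d.(d.(0 + 0 + 0) + 0\{a,c,d} | c.0) has moves =d=> t1
  t1 = d.(0 + 0 + 0) + 0\{a,c,d} | c.0 has moves =c=> t2, =d=> t3
  t2 = 0\{a,c,d} | 0 has moves deadlocked
  t3 = 0 + 0 + 0 has moves deadlocked
Bisimilarity quotient blocks:
  B0 = {s0, t0}
  B1 = {s1, t1}
  B2 = {s2, s3, t2, t3}
s0 ∈ B0, t0 ∈ B0 → same block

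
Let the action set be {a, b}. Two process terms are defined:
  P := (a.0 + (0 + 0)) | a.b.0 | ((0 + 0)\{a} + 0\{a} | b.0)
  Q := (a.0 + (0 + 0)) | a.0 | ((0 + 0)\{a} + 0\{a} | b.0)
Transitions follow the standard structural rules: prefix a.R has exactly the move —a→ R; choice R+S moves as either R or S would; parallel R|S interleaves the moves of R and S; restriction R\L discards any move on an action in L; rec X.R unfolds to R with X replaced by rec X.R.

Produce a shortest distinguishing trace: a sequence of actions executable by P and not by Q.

P's transition system — 12 states:
  p0 = (a.0 + (0 + 0)) | a.b.0 | ((0 + 0)\{a} + 0\{a} | b.0) | --a--▸ p1, --a--▸ p2, --b--▸ p3
  p1 = (a.0 + (0 + 0)) | b.0 | ((0 + 0)\{a} + 0\{a} | b.0) | --a--▸ p4, --b--▸ p5, --b--▸ p6
  p2 = 0 | a.b.0 | ((0 + 0)\{a} + 0\{a} | b.0) | --a--▸ p4, --b--▸ p7
  p3 = (a.0 + (0 + 0)) | a.b.0 | (0\{a} | 0) | --a--▸ p6, --a--▸ p7
  p4 = 0 | b.0 | ((0 + 0)\{a} + 0\{a} | b.0) | --b--▸ p8, --b--▸ p9
  p5 = (a.0 + (0 + 0)) | 0 | ((0 + 0)\{a} + 0\{a} | b.0) | --a--▸ p8, --b--▸ p10
  p6 = (a.0 + (0 + 0)) | b.0 | (0\{a} | 0) | --a--▸ p9, --b--▸ p10
  p7 = 0 | a.b.0 | (0\{a} | 0) | --a--▸ p9
  p8 = 0 | 0 | ((0 + 0)\{a} + 0\{a} | b.0) | --b--▸ p11
  p9 = 0 | b.0 | (0\{a} | 0) | --b--▸ p11
  p10 = (a.0 + (0 + 0)) | 0 | (0\{a} | 0) | --a--▸ p11
  p11 = 0 | 0 | (0\{a} | 0) | ∅
Q's transition system — 8 states:
  q0 = (a.0 + (0 + 0)) | a.0 | ((0 + 0)\{a} + 0\{a} | b.0) | --a--▸ q1, --a--▸ q2, --b--▸ q3
  q1 = (a.0 + (0 + 0)) | 0 | ((0 + 0)\{a} + 0\{a} | b.0) | --a--▸ q4, --b--▸ q5
  q2 = 0 | a.0 | ((0 + 0)\{a} + 0\{a} | b.0) | --a--▸ q4, --b--▸ q6
  q3 = (a.0 + (0 + 0)) | a.0 | (0\{a} | 0) | --a--▸ q5, --a--▸ q6
  q4 = 0 | 0 | ((0 + 0)\{a} + 0\{a} | b.0) | --b--▸ q7
  q5 = (a.0 + (0 + 0)) | 0 | (0\{a} | 0) | --a--▸ q7
  q6 = 0 | a.0 | (0\{a} | 0) | --a--▸ q7
  q7 = 0 | 0 | (0\{a} | 0) | ∅
Executing abb from P (initial set {p0}):
  after a @ step 1: {p1, p2}
  after b @ step 2: {p5, p6, p7}
  after b @ step 3: {p10}
  P completes σ.
Executing abb from Q (initial set {q0}):
  after a @ step 1: {q1, q2}
  after b @ step 2: {q5, q6}
  after b @ step 3: ∅ (Q stuck)

abb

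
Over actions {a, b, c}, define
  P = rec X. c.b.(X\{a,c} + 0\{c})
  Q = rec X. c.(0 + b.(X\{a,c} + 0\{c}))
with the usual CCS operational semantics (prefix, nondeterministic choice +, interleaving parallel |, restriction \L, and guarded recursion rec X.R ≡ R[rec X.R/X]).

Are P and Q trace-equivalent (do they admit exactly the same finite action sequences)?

LTS(P): 3 reachable states
  p0 = rec X. c.b.(X\{a,c} + 0\{c}) → —c→ p1
  p1 = b.((rec X. c.b.(X\{a,c} + 0\{c}))\{a,c} + 0\{c}) → —b→ p2
  p2 = (rec X. c.b.(X\{a,c} + 0\{c}))\{a,c} + 0\{c} → (no moves)
LTS(Q): 3 reachable states
  q0 = rec X. c.(0 + b.(X\{a,c} + 0\{c})) → —c→ q1
  q1 = 0 + b.((rec X. c.(0 + b.(X\{a,c} + 0\{c})))\{a,c} + 0\{c}) → —b→ q2
  q2 = (rec X. c.(0 + b.(X\{a,c} + 0\{c})))\{a,c} + 0\{c} → (no moves)
Coarsest stable partition (strong bisimilarity classes):
  B0 = {p0, q0}
  B1 = {p1, q1}
  B2 = {p2, q2}
p0 ∈ B0, q0 ∈ B0 → same block
Bisimilar ⇒ trace-equivalent.

YES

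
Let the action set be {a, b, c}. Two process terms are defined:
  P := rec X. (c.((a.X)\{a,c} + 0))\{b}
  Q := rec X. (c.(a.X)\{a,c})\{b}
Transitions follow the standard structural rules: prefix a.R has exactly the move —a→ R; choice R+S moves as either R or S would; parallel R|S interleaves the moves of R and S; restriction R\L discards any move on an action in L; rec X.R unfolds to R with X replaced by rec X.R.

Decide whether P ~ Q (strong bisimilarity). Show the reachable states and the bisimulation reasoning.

LTS(P): 2 reachable states
  s0 = rec X. (c.((a.X)\{a,c} + 0))\{b} has moves --c--▸ s1
  s1 = ((a.(rec X. (c.((a.X)\{a,c} + 0))\{b}))\{a,c} + 0)\{b} has moves stopped
LTS(Q): 2 reachable states
  t0 = rec X. (c.(a.X)\{a,c})\{b} has moves --c--▸ t1
  t1 = (a.(rec X. (c.(a.X)\{a,c})\{b}))\{a,c}\{b} has moves stopped
Partition-refinement fixed point:
  B0 = {s0, t0}
  B1 = {s1, t1}
s0 ∈ B0, t0 ∈ B0 → same block

bisimilar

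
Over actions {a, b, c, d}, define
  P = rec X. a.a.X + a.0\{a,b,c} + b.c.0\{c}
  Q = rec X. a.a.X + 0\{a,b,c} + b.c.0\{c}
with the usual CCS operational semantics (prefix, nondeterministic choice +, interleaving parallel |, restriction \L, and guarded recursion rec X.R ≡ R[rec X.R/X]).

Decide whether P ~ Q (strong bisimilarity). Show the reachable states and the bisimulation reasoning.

P ≁ Q

P's transition system — 5 states:
  p0 = rec X. a.a.X + a.0\{a,b,c} + b.c.0\{c} ⊢ —a→ p1, —a→ p2, —b→ p3
  p1 = 0\{a,b,c} ⊢ deadlocked
  p2 = a.(rec X. a.a.X + a.0\{a,b,c} + b.c.0\{c}) ⊢ —a→ p0
  p3 = c.0\{c} ⊢ —c→ p4
  p4 = 0\{c} ⊢ deadlocked
Q's transition system — 4 states:
  q0 = rec X. a.a.X + 0\{a,b,c} + b.c.0\{c} ⊢ —a→ q1, —b→ q2
  q1 = a.(rec X. a.a.X + 0\{a,b,c} + b.c.0\{c}) ⊢ —a→ q0
  q2 = c.0\{c} ⊢ —c→ q3
  q3 = 0\{c} ⊢ deadlocked
Bisimilarity quotient blocks:
  B0 = {p0}
  B1 = {p2}
  B2 = {p3, q2}
  B3 = {p1, p4, q3}
  B4 = {q0}
  B5 = {q1}
p0 ∈ B0, q0 ∈ B4 → different blocks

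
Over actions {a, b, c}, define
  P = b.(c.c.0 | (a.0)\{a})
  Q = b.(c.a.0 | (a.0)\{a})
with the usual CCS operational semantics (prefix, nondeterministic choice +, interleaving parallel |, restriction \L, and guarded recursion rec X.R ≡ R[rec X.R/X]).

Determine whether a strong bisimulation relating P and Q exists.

P ≁ Q

P's transition system — 4 states:
  u0 = b.(c.c.0 | (a.0)\{a}) has moves --b--▸ u1
  u1 = c.c.0 | (a.0)\{a} has moves --c--▸ u2
  u2 = c.0 | (a.0)\{a} has moves --c--▸ u3
  u3 = 0 | (a.0)\{a} has moves (no moves)
Q's transition system — 4 states:
  v0 = b.(c.a.0 | (a.0)\{a}) has moves --b--▸ v1
  v1 = c.a.0 | (a.0)\{a} has moves --c--▸ v2
  v2 = a.0 | (a.0)\{a} has moves --a--▸ v3
  v3 = 0 | (a.0)\{a} has moves (no moves)
Bisimilarity quotient blocks:
  B0 = {u0}
  B1 = {u1}
  B2 = {u2}
  B3 = {u3, v3}
  B4 = {v0}
  B5 = {v1}
  B6 = {v2}
u0 ∈ B0, v0 ∈ B4 → different blocks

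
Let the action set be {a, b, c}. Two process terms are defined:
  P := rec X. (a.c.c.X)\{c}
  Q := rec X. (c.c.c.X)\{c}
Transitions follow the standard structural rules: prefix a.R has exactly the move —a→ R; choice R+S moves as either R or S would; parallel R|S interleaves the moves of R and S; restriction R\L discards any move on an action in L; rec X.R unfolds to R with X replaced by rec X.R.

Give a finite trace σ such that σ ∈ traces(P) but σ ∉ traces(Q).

a

P's transition system — 2 states:
  m0 = rec X. (a.c.c.X)\{c} ⊢ --a--▸ m1
  m1 = (c.c.(rec X. (a.c.c.X)\{c}))\{c} ⊢ deadlocked
Q's transition system — 1 states:
  n0 = rec X. (c.c.c.X)\{c} ⊢ deadlocked
Executing a from P (initial set {m0}):
  after a @ step 1: {m1}
  ✓ P
Executing a from Q (initial set {n0}):
  after a @ step 1: ∅ (Q stuck)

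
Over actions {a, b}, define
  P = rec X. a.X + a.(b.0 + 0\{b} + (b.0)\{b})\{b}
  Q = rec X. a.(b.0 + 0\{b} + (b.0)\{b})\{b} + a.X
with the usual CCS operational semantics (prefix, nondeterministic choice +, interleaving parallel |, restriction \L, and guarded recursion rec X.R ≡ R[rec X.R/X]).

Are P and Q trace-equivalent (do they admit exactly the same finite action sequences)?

P's transition system — 2 states:
  m0 = rec X. a.X + a.(b.0 + 0\{b} + (b.0)\{b})\{b} → -a-> m0, -a-> m1
  m1 = (b.0 + 0\{b} + (b.0)\{b})\{b} → deadlocked
Q's transition system — 2 states:
  n0 = rec X. a.(b.0 + 0\{b} + (b.0)\{b})\{b} + a.X → -a-> n0, -a-> n1
  n1 = (b.0 + 0\{b} + (b.0)\{b})\{b} → deadlocked
Coarsest stable partition (strong bisimilarity classes):
  B0 = {m0, n0}
  B1 = {m1, n1}
m0 ∈ B0, n0 ∈ B0 → same block
Bisimilar ⇒ trace-equivalent.

traces(P) = traces(Q)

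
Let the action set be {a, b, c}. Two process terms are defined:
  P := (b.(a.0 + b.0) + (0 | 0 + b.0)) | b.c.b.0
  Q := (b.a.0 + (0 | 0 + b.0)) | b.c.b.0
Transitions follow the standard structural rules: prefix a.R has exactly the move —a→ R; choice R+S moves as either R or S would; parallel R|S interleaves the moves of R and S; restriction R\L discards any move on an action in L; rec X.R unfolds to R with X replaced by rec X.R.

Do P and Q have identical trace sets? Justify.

traces(P) ≠ traces(Q) — witness ⟨bbb⟩

Reachable graph of P (12 states):
  p0 = (b.(a.0 + b.0) + (0 | 0 + b.0)) | b.c.b.0 :: =b=> p1, =b=> p2, =b=> p3
  p1 = (a.0 + b.0) | b.c.b.0 :: =a=> p3, =b=> p3, =b=> p4
  p2 = (b.(a.0 + b.0) + (0 | 0 + b.0)) | c.b.0 :: =b=> p4, =b=> p5, =c=> p6
  p3 = 0 | b.c.b.0 :: =b=> p5
  p4 = (a.0 + b.0) | c.b.0 :: =a=> p5, =b=> p5, =c=> p7
  p5 = 0 | c.b.0 :: =c=> p8
  p6 = (b.(a.0 + b.0) + (0 | 0 + b.0)) | b.0 :: =b=> p7, =b=> p8, =b=> p9
  p7 = (a.0 + b.0) | b.0 :: =a=> p8, =b=> p10, =b=> p8
  p8 = 0 | b.0 :: =b=> p11
  p9 = (b.(a.0 + b.0) + (0 | 0 + b.0)) | 0 :: =b=> p10, =b=> p11
  p10 = (a.0 + b.0) | 0 :: =a=> p11, =b=> p11
  p11 = 0 | 0 :: ·
Reachable graph of Q (12 states):
  q0 = (b.a.0 + (0 | 0 + b.0)) | b.c.b.0 :: =b=> q1, =b=> q2, =b=> q3
  q1 = (b.a.0 + (0 | 0 + b.0)) | c.b.0 :: =b=> q4, =b=> q5, =c=> q6
  q2 = 0 | b.c.b.0 :: =b=> q4
  q3 = a.0 | b.c.b.0 :: =a=> q2, =b=> q5
  q4 = 0 | c.b.0 :: =c=> q7
  q5 = a.0 | c.b.0 :: =a=> q4, =c=> q8
  q6 = (b.a.0 + (0 | 0 + b.0)) | b.0 :: =b=> q7, =b=> q8, =b=> q9
  q7 = 0 | b.0 :: =b=> q10
  q8 = a.0 | b.0 :: =a=> q7, =b=> q11
  q9 = (b.a.0 + (0 | 0 + b.0)) | 0 :: =b=> q10, =b=> q11
  q10 = 0 | 0 :: ·
  q11 = a.0 | 0 :: =a=> q10
Executing bbb from P (initial set {p0}):
  [1] b ⇒ {p1, p2, p3}
  [2] b ⇒ {p3, p4, p5}
  [3] b ⇒ {p5}
  ✓ P
Executing bbb from Q (initial set {q0}):
  [1] b ⇒ {q1, q2, q3}
  [2] b ⇒ {q4, q5}
  [3] b ⇒ ∅  — Q cannot continue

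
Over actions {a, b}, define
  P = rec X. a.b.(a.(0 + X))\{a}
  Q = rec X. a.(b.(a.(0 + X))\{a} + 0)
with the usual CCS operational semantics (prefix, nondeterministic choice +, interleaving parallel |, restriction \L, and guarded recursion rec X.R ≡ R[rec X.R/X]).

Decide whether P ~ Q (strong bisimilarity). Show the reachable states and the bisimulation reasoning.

LTS(P): 3 reachable states
  s0 = rec X. a.b.(a.(0 + X))\{a} has moves -a-> s1
  s1 = b.(a.(0 + (rec X. a.b.(a.(0 + X))\{a})))\{a} has moves -b-> s2
  s2 = (a.(0 + (rec X. a.b.(a.(0 + X))\{a})))\{a} has moves ·
LTS(Q): 3 reachable states
  t0 = rec X. a.(b.(a.(0 + X))\{a} + 0) has moves -a-> t1
  t1 = b.(a.(0 + (rec X. a.(b.(a.(0 + X))\{a} + 0))))\{a} + 0 has moves -b-> t2
  t2 = (a.(0 + (rec X. a.(b.(a.(0 + X))\{a} + 0))))\{a} has moves ·
Coarsest stable partition (strong bisimilarity classes):
  B0 = {s0, t0}
  B1 = {s1, t1}
  B2 = {s2, t2}
s0 ∈ B0, t0 ∈ B0 → same block

bisimilar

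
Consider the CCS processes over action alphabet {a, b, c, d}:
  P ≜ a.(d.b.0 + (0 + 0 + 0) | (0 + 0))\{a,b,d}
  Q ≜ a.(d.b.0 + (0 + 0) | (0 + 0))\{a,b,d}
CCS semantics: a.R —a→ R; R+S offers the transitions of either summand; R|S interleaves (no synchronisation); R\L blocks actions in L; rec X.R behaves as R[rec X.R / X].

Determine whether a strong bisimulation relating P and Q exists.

Reachable graph of P (2 states):
  p0 = a.(d.b.0 + (0 + 0 + 0) | (0 + 0))\{a,b,d} :: ··a··> p1
  p1 = (d.b.0 + (0 + 0 + 0) | (0 + 0))\{a,b,d} :: stopped
Reachable graph of Q (2 states):
  q0 = a.(d.b.0 + (0 + 0) | (0 + 0))\{a,b,d} :: ··a··> q1
  q1 = (d.b.0 + (0 + 0) | (0 + 0))\{a,b,d} :: stopped
Bisimilarity quotient blocks:
  B0 = {p0, q0}
  B1 = {p1, q1}
p0 ∈ B0, q0 ∈ B0 → same block

YES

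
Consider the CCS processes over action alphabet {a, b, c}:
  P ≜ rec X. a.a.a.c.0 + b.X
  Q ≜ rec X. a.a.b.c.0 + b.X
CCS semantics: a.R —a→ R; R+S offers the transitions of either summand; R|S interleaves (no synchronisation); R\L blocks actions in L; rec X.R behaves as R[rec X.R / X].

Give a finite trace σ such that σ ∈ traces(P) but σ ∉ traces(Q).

aaa

P's transition system — 5 states:
  m0 = rec X. a.a.a.c.0 + b.X → --a--▸ m1, --b--▸ m0
  m1 = a.a.c.0 → --a--▸ m2
  m2 = a.c.0 → --a--▸ m3
  m3 = c.0 → --c--▸ m4
  m4 = 0 → ·
Q's transition system — 5 states:
  n0 = rec X. a.a.b.c.0 + b.X → --a--▸ n1, --b--▸ n0
  n1 = a.b.c.0 → --a--▸ n2
  n2 = b.c.0 → --b--▸ n3
  n3 = c.0 → --c--▸ n4
  n4 = 0 → ·
Executing aaa from P (initial set {m0}):
  step 1 (a): {m1}
  step 2 (a): {m2}
  step 3 (a): {m3}
  — P admits the full trace.
Executing aaa from Q (initial set {n0}):
  step 1 (a): {n1}
  step 2 (a): {n2}
  step 3 (a): no successor for Q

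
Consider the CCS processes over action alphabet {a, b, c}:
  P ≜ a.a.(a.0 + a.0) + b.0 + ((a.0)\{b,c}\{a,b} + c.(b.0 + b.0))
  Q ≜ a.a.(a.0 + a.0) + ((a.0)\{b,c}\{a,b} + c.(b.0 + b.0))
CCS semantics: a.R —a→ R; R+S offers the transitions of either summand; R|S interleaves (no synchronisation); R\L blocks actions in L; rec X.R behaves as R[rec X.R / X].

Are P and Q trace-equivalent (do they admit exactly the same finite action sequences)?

trace-distinct — witness ⟨b⟩

P's transition system — 5 states:
  u0 = a.a.(a.0 + a.0) + b.0 + ((a.0)\{b,c}\{a,b} + c.(b.0 + b.0)) ⊢ -a-> u1, -b-> u2, -c-> u3
  u1 = a.(a.0 + a.0) ⊢ -a-> u4
  u2 = 0 ⊢ ·
  u3 = b.0 + b.0 ⊢ -b-> u2
  u4 = a.0 + a.0 ⊢ -a-> u2
Q's transition system — 5 states:
  v0 = a.a.(a.0 + a.0) + ((a.0)\{b,c}\{a,b} + c.(b.0 + b.0)) ⊢ -a-> v1, -c-> v2
  v1 = a.(a.0 + a.0) ⊢ -a-> v3
  v2 = b.0 + b.0 ⊢ -b-> v4
  v3 = a.0 + a.0 ⊢ -a-> v4
  v4 = 0 ⊢ ·
Executing b from P (initial set {u0}):
  after b @ step 1: {u2}
  ✓ P
Executing b from Q (initial set {v0}):
  after b @ step 1: ∅ (Q stuck)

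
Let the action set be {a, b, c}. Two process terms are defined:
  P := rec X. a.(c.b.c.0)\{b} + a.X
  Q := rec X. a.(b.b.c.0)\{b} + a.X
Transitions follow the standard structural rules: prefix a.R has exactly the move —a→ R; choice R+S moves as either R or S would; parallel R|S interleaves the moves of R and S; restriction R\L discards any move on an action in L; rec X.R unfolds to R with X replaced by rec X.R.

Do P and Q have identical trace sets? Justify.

LTS(P): 3 reachable states
  p0 = rec X. a.(c.b.c.0)\{b} + a.X :: ··a··> p0, ··a··> p1
  p1 = (c.b.c.0)\{b} :: ··c··> p2
  p2 = (b.c.0)\{b} :: (no moves)
LTS(Q): 2 reachable states
  q0 = rec X. a.(b.b.c.0)\{b} + a.X :: ··a··> q0, ··a··> q1
  q1 = (b.b.c.0)\{b} :: (no moves)
Trace ⟨ac⟩ through P, begin at {p0}:
  after a @ step 1: {p0, p1}
  after c @ step 2: {p2}
  ✓ P
Trace ⟨ac⟩ through Q, begin at {q0}:
  after a @ step 1: {q0, q1}
  after c @ step 2: ∅  — Q cannot continue

NO — witness ⟨ac⟩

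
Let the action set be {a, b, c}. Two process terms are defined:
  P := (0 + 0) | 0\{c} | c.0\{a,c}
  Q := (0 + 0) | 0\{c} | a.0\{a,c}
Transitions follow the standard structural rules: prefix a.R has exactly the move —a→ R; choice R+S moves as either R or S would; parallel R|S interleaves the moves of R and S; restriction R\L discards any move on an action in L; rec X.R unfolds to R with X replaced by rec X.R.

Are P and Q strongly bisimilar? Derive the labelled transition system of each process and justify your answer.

P's transition system — 2 states:
  p0 = (0 + 0) | 0\{c} | c.0\{a,c} has moves -c-> p1
  p1 = (0 + 0) | 0\{c} | 0\{a,c} has moves ·
Q's transition system — 2 states:
  q0 = (0 + 0) | 0\{c} | a.0\{a,c} has moves -a-> q1
  q1 = (0 + 0) | 0\{c} | 0\{a,c} has moves ·
Bisimilarity quotient blocks:
  B0 = {p0}
  B1 = {p1, q1}
  B2 = {q0}
p0 ∈ B0, q0 ∈ B2 → different blocks

P ≁ Q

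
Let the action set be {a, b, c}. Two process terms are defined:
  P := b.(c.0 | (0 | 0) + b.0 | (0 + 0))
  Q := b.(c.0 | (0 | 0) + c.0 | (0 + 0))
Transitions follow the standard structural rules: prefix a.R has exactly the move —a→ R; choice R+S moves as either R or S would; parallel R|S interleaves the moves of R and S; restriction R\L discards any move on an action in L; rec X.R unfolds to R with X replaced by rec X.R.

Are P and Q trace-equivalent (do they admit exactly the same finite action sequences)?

trace-distinct — witness ⟨bb⟩

LTS(P): 4 reachable states
  m0 = b.(c.0 | (0 | 0) + b.0 | (0 + 0)) → =b=> m1
  m1 = c.0 | (0 | 0) + b.0 | (0 + 0) → =b=> m2, =c=> m3
  m2 = 0 | (0 + 0) → (no moves)
  m3 = 0 | (0 | 0) → (no moves)
LTS(Q): 4 reachable states
  n0 = b.(c.0 | (0 | 0) + c.0 | (0 + 0)) → =b=> n1
  n1 = c.0 | (0 | 0) + c.0 | (0 + 0) → =c=> n2, =c=> n3
  n2 = 0 | (0 + 0) → (no moves)
  n3 = 0 | (0 | 0) → (no moves)
Run σ = ⟨bb⟩ on P: start {m0}
  step 1 (b): {m1}
  step 2 (b): {m2}
  P completes σ.
Run σ = ⟨bb⟩ on Q: start {n0}
  step 1 (b): {n1}
  step 2 (b): ∅  — Q cannot continue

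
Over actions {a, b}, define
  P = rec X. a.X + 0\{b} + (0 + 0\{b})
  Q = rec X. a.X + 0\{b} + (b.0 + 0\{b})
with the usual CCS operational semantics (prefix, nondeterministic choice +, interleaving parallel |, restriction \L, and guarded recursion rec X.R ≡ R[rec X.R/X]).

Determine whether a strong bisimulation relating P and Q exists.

Reachable graph of P (1 states):
  p0 = rec X. a.X + 0\{b} + (0 + 0\{b}) ⊢ —a→ p0
Reachable graph of Q (2 states):
  q0 = rec X. a.X + 0\{b} + (b.0 + 0\{b}) ⊢ —a→ q0, —b→ q1
  q1 = 0 ⊢ ·
Partition-refinement fixed point:
  B0 = {p0}
  B1 = {q0}
  B2 = {q1}
p0 ∈ B0, q0 ∈ B1 → different blocks

NO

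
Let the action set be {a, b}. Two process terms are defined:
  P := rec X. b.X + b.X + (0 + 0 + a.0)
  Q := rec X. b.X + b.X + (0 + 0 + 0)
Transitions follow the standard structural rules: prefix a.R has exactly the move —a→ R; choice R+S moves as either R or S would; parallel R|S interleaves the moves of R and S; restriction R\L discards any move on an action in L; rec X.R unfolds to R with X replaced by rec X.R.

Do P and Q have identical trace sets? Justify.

P's transition system — 2 states:
  p0 = rec X. b.X + b.X + (0 + 0 + a.0) has moves -a-> p1, -b-> p0
  p1 = 0 has moves (no moves)
Q's transition system — 1 states:
  q0 = rec X. b.X + b.X + (0 + 0 + 0) has moves -b-> q0
Trace ⟨a⟩ through P, begin at {p0}:
  [1] a ⇒ {p1}
  — P admits the full trace.
Trace ⟨a⟩ through Q, begin at {q0}:
  [1] a ⇒ ∅  — Q cannot continue

traces(P) ≠ traces(Q) — witness ⟨a⟩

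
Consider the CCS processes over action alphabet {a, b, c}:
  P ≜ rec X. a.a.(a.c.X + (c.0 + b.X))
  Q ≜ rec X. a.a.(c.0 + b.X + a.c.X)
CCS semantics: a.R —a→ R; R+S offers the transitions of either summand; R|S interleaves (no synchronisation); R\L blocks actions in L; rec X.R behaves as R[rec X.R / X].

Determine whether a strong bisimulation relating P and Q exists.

LTS(P): 5 reachable states
  s0 = rec X. a.a.(a.c.X + (c.0 + b.X)) → ··a··> s1
  s1 = a.(a.c.(rec X. a.a.(a.c.X + (c.0 + b.X))) + (c.0 + b.(rec X. a.a.(a.c.X + (c.0 + b.X))))) → ··a··> s2
  s2 = a.c.(rec X. a.a.(a.c.X + (c.0 + b.X))) + (c.0 + b.(rec X. a.a.(a.c.X + (c.0 + b.X)))) → ··a··> s3, ··b··> s0, ··c··> s4
  s3 = c.(rec X. a.a.(a.c.X + (c.0 + b.X))) → ··c··> s0
  s4 = 0 → ·
LTS(Q): 5 reachable states
  t0 = rec X. a.a.(c.0 + b.X + a.c.X) → ··a··> t1
  t1 = a.(c.0 + b.(rec X. a.a.(c.0 + b.X + a.c.X)) + a.c.(rec X. a.a.(c.0 + b.X + a.c.X))) → ··a··> t2
  t2 = c.0 + b.(rec X. a.a.(c.0 + b.X + a.c.X)) + a.c.(rec X. a.a.(c.0 + b.X + a.c.X)) → ··a··> t3, ··b··> t0, ··c··> t4
  t3 = c.(rec X. a.a.(c.0 + b.X + a.c.X)) → ··c··> t0
  t4 = 0 → ·
Partition-refinement fixed point:
  B0 = {s0, t0}
  B1 = {s1, t1}
  B2 = {s2, t2}
  B3 = {s3, t3}
  B4 = {s4, t4}
s0 ∈ B0, t0 ∈ B0 → same block

YES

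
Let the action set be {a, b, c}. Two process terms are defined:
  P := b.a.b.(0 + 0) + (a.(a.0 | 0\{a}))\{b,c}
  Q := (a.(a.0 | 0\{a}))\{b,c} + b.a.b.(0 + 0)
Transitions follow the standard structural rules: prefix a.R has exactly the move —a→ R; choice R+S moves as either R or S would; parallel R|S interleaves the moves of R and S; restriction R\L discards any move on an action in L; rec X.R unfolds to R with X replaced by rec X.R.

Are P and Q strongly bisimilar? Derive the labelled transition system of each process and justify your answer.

P ~ Q

P's transition system — 6 states:
  p0 = b.a.b.(0 + 0) + (a.(a.0 | 0\{a}))\{b,c} has moves --a--▸ p1, --b--▸ p2
  p1 = (a.0 | 0\{a})\{b,c} has moves --a--▸ p3
  p2 = a.b.(0 + 0) has moves --a--▸ p4
  p3 = (0 | 0\{a})\{b,c} has moves stopped
  p4 = b.(0 + 0) has moves --b--▸ p5
  p5 = 0 + 0 has moves stopped
Q's transition system — 6 states:
  q0 = (a.(a.0 | 0\{a}))\{b,c} + b.a.b.(0 + 0) has moves --a--▸ q1, --b--▸ q2
  q1 = (a.0 | 0\{a})\{b,c} has moves --a--▸ q3
  q2 = a.b.(0 + 0) has moves --a--▸ q4
  q3 = (0 | 0\{a})\{b,c} has moves stopped
  q4 = b.(0 + 0) has moves --b--▸ q5
  q5 = 0 + 0 has moves stopped
Coarsest stable partition (strong bisimilarity classes):
  B0 = {p0, q0}
  B1 = {p1, q1}
  B2 = {p3, p5, q3, q5}
  B3 = {p2, q2}
  B4 = {p4, q4}
p0 ∈ B0, q0 ∈ B0 → same block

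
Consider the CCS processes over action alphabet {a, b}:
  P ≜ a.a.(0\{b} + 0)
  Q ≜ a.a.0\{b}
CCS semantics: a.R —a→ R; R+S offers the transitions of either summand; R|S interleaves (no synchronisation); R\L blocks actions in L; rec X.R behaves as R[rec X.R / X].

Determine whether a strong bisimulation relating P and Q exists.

bisimilar

Reachable graph of P (3 states):
  p0 = a.a.(0\{b} + 0) ⊢ —a→ p1
  p1 = a.(0\{b} + 0) ⊢ —a→ p2
  p2 = 0\{b} + 0 ⊢ ∅
Reachable graph of Q (3 states):
  q0 = a.a.0\{b} ⊢ —a→ q1
  q1 = a.0\{b} ⊢ —a→ q2
  q2 = 0\{b} ⊢ ∅
Partition-refinement fixed point:
  B0 = {p0, q0}
  B1 = {p1, q1}
  B2 = {p2, q2}
p0 ∈ B0, q0 ∈ B0 → same block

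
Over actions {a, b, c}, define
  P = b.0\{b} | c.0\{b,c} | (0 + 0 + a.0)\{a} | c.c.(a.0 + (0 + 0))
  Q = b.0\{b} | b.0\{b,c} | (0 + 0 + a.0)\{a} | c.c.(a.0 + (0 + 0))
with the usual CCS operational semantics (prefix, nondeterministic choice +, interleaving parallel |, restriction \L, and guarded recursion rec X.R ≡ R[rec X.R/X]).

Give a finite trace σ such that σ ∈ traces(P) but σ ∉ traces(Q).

LTS(P): 16 reachable states
  m0 = b.0\{b} | c.0\{b,c} | (0 + 0 + a.0)\{a} | c.c.(a.0 + (0 + 0)) → =b=> m1, =c=> m2, =c=> m3
  m1 = 0\{b} | c.0\{b,c} | (0 + 0 + a.0)\{a} | c.c.(a.0 + (0 + 0)) → =c=> m4, =c=> m5
  m2 = b.0\{b} | 0\{b,c} | (0 + 0 + a.0)\{a} | c.c.(a.0 + (0 + 0)) → =b=> m4, =c=> m6
  m3 = b.0\{b} | c.0\{b,c} | (0 + 0 + a.0)\{a} | c.(a.0 + (0 + 0)) → =b=> m5, =c=> m6, =c=> m7
  m4 = 0\{b} | 0\{b,c} | (0 + 0 + a.0)\{a} | c.c.(a.0 + (0 + 0)) → =c=> m8
  m5 = 0\{b} | c.0\{b,c} | (0 + 0 + a.0)\{a} | c.(a.0 + (0 + 0)) → =c=> m8, =c=> m9
  m6 = b.0\{b} | 0\{b,c} | (0 + 0 + a.0)\{a} | c.(a.0 + (0 + 0)) → =b=> m8, =c=> m10
  m7 = b.0\{b} | c.0\{b,c} | (0 + 0 + a.0)\{a} | (a.0 + (0 + 0)) → =a=> m11, =b=> m9, =c=> m10
  m8 = 0\{b} | 0\{b,c} | (0 + 0 + a.0)\{a} | c.(a.0 + (0 + 0)) → =c=> m12
  m9 = 0\{b} | c.0\{b,c} | (0 + 0 + a.0)\{a} | (a.0 + (0 + 0)) → =a=> m13, =c=> m12
  m10 = b.0\{b} | 0\{b,c} | (0 + 0 + a.0)\{a} | (a.0 + (0 + 0)) → =a=> m14, =b=> m12
  m11 = b.0\{b} | c.0\{b,c} | (0 + 0 + a.0)\{a} | 0 → =b=> m13, =c=> m14
  m12 = 0\{b} | 0\{b,c} | (0 + 0 + a.0)\{a} | (a.0 + (0 + 0)) → =a=> m15
  m13 = 0\{b} | c.0\{b,c} | (0 + 0 + a.0)\{a} | 0 → =c=> m15
  m14 = b.0\{b} | 0\{b,c} | (0 + 0 + a.0)\{a} | 0 → =b=> m15
  m15 = 0\{b} | 0\{b,c} | (0 + 0 + a.0)\{a} | 0 → stopped
LTS(Q): 16 reachable states
  n0 = b.0\{b} | b.0\{b,c} | (0 + 0 + a.0)\{a} | c.c.(a.0 + (0 + 0)) → =b=> n1, =b=> n2, =c=> n3
  n1 = 0\{b} | b.0\{b,c} | (0 + 0 + a.0)\{a} | c.c.(a.0 + (0 + 0)) → =b=> n4, =c=> n5
  n2 = b.0\{b} | 0\{b,c} | (0 + 0 + a.0)\{a} | c.c.(a.0 + (0 + 0)) → =b=> n4, =c=> n6
  n3 = b.0\{b} | b.0\{b,c} | (0 + 0 + a.0)\{a} | c.(a.0 + (0 + 0)) → =b=> n5, =b=> n6, =c=> n7
  n4 = 0\{b} | 0\{b,c} | (0 + 0 + a.0)\{a} | c.c.(a.0 + (0 + 0)) → =c=> n8
  n5 = 0\{b} | b.0\{b,c} | (0 + 0 + a.0)\{a} | c.(a.0 + (0 + 0)) → =b=> n8, =c=> n9
  n6 = b.0\{b} | 0\{b,c} | (0 + 0 + a.0)\{a} | c.(a.0 + (0 + 0)) → =b=> n8, =c=> n10
  n7 = b.0\{b} | b.0\{b,c} | (0 + 0 + a.0)\{a} | (a.0 + (0 + 0)) → =a=> n11, =b=> n10, =b=> n9
  n8 = 0\{b} | 0\{b,c} | (0 + 0 + a.0)\{a} | c.(a.0 + (0 + 0)) → =c=> n12
  n9 = 0\{b} | b.0\{b,c} | (0 + 0 + a.0)\{a} | (a.0 + (0 + 0)) → =a=> n13, =b=> n12
  n10 = b.0\{b} | 0\{b,c} | (0 + 0 + a.0)\{a} | (a.0 + (0 + 0)) → =a=> n14, =b=> n12
  n11 = b.0\{b} | b.0\{b,c} | (0 + 0 + a.0)\{a} | 0 → =b=> n13, =b=> n14
  n12 = 0\{b} | 0\{b,c} | (0 + 0 + a.0)\{a} | (a.0 + (0 + 0)) → =a=> n15
  n13 = 0\{b} | b.0\{b,c} | (0 + 0 + a.0)\{a} | 0 → =b=> n15
  n14 = b.0\{b} | 0\{b,c} | (0 + 0 + a.0)\{a} | 0 → =b=> n15
  n15 = 0\{b} | 0\{b,c} | (0 + 0 + a.0)\{a} | 0 → stopped
Trace ⟨ccc⟩ through P, begin at {m0}:
  [1] c ⇒ {m2, m3}
  [2] c ⇒ {m6, m7}
  [3] c ⇒ {m10}
  — P admits the full trace.
Trace ⟨ccc⟩ through Q, begin at {n0}:
  [1] c ⇒ {n3}
  [2] c ⇒ {n7}
  [3] c ⇒ ∅  — Q cannot continue

ccc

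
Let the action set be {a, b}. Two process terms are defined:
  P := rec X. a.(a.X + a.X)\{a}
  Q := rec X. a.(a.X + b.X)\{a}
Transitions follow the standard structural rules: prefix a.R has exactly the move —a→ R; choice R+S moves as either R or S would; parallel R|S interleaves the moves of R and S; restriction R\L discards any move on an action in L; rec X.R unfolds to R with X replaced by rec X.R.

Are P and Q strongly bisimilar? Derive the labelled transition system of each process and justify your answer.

not bisimilar

P's transition system — 2 states:
  u0 = rec X. a.(a.X + a.X)\{a} has moves —a→ u1
  u1 = (a.(rec X. a.(a.X + a.X)\{a}) + a.(rec X. a.(a.X + a.X)\{a}))\{a} has moves ·
Q's transition system — 3 states:
  v0 = rec X. a.(a.X + b.X)\{a} has moves —a→ v1
  v1 = (a.(rec X. a.(a.X + b.X)\{a}) + b.(rec X. a.(a.X + b.X)\{a}))\{a} has moves —b→ v2
  v2 = (rec X. a.(a.X + b.X)\{a})\{a} has moves ·
Partition-refinement fixed point:
  B0 = {u0}
  B1 = {u1, v2}
  B2 = {v0}
  B3 = {v1}
u0 ∈ B0, v0 ∈ B2 → different blocks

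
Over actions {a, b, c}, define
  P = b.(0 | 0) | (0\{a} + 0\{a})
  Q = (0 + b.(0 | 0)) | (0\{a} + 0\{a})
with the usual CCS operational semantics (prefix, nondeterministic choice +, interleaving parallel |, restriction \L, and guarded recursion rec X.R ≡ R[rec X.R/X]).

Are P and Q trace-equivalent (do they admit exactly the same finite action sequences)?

P's transition system — 2 states:
  m0 = b.(0 | 0) | (0\{a} + 0\{a}) ⊢ =b=> m1
  m1 = 0 | 0 | (0\{a} + 0\{a}) ⊢ stopped
Q's transition system — 2 states:
  n0 = (0 + b.(0 | 0)) | (0\{a} + 0\{a}) ⊢ =b=> n1
  n1 = 0 | 0 | (0\{a} + 0\{a}) ⊢ stopped
Partition-refinement fixed point:
  B0 = {m0, n0}
  B1 = {m1, n1}
m0 ∈ B0, n0 ∈ B0 → same block
Bisimilar ⇒ trace-equivalent.

traces(P) = traces(Q)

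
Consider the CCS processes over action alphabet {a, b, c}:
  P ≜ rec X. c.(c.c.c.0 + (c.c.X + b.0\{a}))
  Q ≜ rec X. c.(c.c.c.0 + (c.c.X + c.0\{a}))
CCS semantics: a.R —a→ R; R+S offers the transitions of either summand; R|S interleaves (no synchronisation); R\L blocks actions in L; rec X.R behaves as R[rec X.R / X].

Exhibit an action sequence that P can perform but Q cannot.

LTS(P): 7 reachable states
  p0 = rec X. c.(c.c.c.0 + (c.c.X + b.0\{a})) ⊢ —c→ p1
  p1 = c.c.c.0 + (c.c.(rec X. c.(c.c.c.0 + (c.c.X + b.0\{a}))) + b.0\{a}) ⊢ —b→ p2, —c→ p3, —c→ p4
  p2 = 0\{a} ⊢ deadlocked
  p3 = c.(rec X. c.(c.c.c.0 + (c.c.X + b.0\{a}))) ⊢ —c→ p0
  p4 = c.c.0 ⊢ —c→ p5
  p5 = c.0 ⊢ —c→ p6
  p6 = 0 ⊢ deadlocked
LTS(Q): 7 reachable states
  q0 = rec X. c.(c.c.c.0 + (c.c.X + c.0\{a})) ⊢ —c→ q1
  q1 = c.c.c.0 + (c.c.(rec X. c.(c.c.c.0 + (c.c.X + c.0\{a}))) + c.0\{a}) ⊢ —c→ q2, —c→ q3, —c→ q4
  q2 = 0\{a} ⊢ deadlocked
  q3 = c.(rec X. c.(c.c.c.0 + (c.c.X + c.0\{a}))) ⊢ —c→ q0
  q4 = c.c.0 ⊢ —c→ q5
  q5 = c.0 ⊢ —c→ q6
  q6 = 0 ⊢ deadlocked
Trace ⟨cb⟩ through P, begin at {p0}:
  step 1 (c): {p1}
  step 2 (b): {p2}
  P completes σ.
Trace ⟨cb⟩ through Q, begin at {q0}:
  step 1 (c): {q1}
  step 2 (b): ∅  — Q cannot continue

cb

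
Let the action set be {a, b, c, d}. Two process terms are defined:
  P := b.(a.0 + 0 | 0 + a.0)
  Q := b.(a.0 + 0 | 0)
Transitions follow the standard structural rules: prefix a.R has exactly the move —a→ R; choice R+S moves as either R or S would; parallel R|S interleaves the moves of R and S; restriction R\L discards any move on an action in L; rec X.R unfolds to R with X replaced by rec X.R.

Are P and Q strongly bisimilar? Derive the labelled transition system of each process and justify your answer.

LTS(P): 3 reachable states
  m0 = b.(a.0 + 0 | 0 + a.0) ⊢ —b→ m1
  m1 = a.0 + 0 | 0 + a.0 ⊢ —a→ m2
  m2 = 0 ⊢ ∅
LTS(Q): 3 reachable states
  n0 = b.(a.0 + 0 | 0) ⊢ —b→ n1
  n1 = a.0 + 0 | 0 ⊢ —a→ n2
  n2 = 0 ⊢ ∅
Coarsest stable partition (strong bisimilarity classes):
  B0 = {m0, n0}
  B1 = {m1, n1}
  B2 = {m2, n2}
m0 ∈ B0, n0 ∈ B0 → same block

bisimilar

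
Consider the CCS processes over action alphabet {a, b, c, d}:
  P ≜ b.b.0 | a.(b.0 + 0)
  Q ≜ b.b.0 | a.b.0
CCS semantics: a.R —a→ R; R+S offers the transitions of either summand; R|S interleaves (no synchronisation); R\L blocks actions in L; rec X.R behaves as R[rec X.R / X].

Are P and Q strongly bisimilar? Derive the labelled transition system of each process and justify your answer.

P ~ Q

LTS(P): 9 reachable states
  m0 = b.b.0 | a.(b.0 + 0) has moves —a→ m1, —b→ m2
  m1 = b.b.0 | (b.0 + 0) has moves —b→ m3, —b→ m4
  m2 = b.0 | a.(b.0 + 0) has moves —a→ m3, —b→ m5
  m3 = b.0 | (b.0 + 0) has moves —b→ m6, —b→ m7
  m4 = b.b.0 | 0 has moves —b→ m7
  m5 = 0 | a.(b.0 + 0) has moves —a→ m6
  m6 = 0 | (b.0 + 0) has moves —b→ m8
  m7 = b.0 | 0 has moves —b→ m8
  m8 = 0 | 0 has moves deadlocked
LTS(Q): 9 reachable states
  n0 = b.b.0 | a.b.0 has moves —a→ n1, —b→ n2
  n1 = b.b.0 | b.0 has moves —b→ n3, —b→ n4
  n2 = b.0 | a.b.0 has moves —a→ n3, —b→ n5
  n3 = b.0 | b.0 has moves —b→ n6, —b→ n7
  n4 = b.b.0 | 0 has moves —b→ n7
  n5 = 0 | a.b.0 has moves —a→ n6
  n6 = 0 | b.0 has moves —b→ n8
  n7 = b.0 | 0 has moves —b→ n8
  n8 = 0 | 0 has moves deadlocked
Coarsest stable partition (strong bisimilarity classes):
  B0 = {m0, n0}
  B1 = {m1, n1}
  B2 = {m3, m4, n3, n4}
  B3 = {m6, m7, n6, n7}
  B4 = {m8, n8}
  B5 = {m2, n2}
  B6 = {m5, n5}
m0 ∈ B0, n0 ∈ B0 → same block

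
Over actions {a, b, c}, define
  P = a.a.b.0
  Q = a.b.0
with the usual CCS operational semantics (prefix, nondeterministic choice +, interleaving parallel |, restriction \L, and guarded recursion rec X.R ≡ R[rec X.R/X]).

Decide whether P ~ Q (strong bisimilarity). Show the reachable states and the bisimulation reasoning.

Reachable graph of P (4 states):
  p0 = a.a.b.0 → —a→ p1
  p1 = a.b.0 → —a→ p2
  p2 = b.0 → —b→ p3
  p3 = 0 → stopped
Reachable graph of Q (3 states):
  q0 = a.b.0 → —a→ q1
  q1 = b.0 → —b→ q2
  q2 = 0 → stopped
Bisimilarity quotient blocks:
  B0 = {p0}
  B1 = {p1, q0}
  B2 = {p2, q1}
  B3 = {p3, q2}
p0 ∈ B0, q0 ∈ B1 → different blocks

P ≁ Q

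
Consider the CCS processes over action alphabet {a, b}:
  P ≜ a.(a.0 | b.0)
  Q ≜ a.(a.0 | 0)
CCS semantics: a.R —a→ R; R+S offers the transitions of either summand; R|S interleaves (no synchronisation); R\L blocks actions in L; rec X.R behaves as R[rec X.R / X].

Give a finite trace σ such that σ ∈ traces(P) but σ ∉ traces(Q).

ab

LTS(P): 5 reachable states
  m0 = a.(a.0 | b.0) ⊢ -a-> m1
  m1 = a.0 | b.0 ⊢ -a-> m2, -b-> m3
  m2 = 0 | b.0 ⊢ -b-> m4
  m3 = a.0 | 0 ⊢ -a-> m4
  m4 = 0 | 0 ⊢ stopped
LTS(Q): 3 reachable states
  n0 = a.(a.0 | 0) ⊢ -a-> n1
  n1 = a.0 | 0 ⊢ -a-> n2
  n2 = 0 | 0 ⊢ stopped
Trace ⟨ab⟩ through P, begin at {m0}:
  [1] a ⇒ {m1}
  [2] b ⇒ {m3}
  ✓ P
Trace ⟨ab⟩ through Q, begin at {n0}:
  [1] a ⇒ {n1}
  [2] b ⇒ no successor for Q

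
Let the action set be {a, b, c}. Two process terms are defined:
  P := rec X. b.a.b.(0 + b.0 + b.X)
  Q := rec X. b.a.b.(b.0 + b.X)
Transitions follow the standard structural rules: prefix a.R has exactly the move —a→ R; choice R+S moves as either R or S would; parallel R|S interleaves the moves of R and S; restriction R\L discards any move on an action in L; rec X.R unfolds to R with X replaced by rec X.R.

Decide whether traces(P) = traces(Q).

trace-equivalent

P's transition system — 5 states:
  p0 = rec X. b.a.b.(0 + b.0 + b.X) :: --b--▸ p1
  p1 = a.b.(0 + b.0 + b.(rec X. b.a.b.(0 + b.0 + b.X))) :: --a--▸ p2
  p2 = b.(0 + b.0 + b.(rec X. b.a.b.(0 + b.0 + b.X))) :: --b--▸ p3
  p3 = 0 + b.0 + b.(rec X. b.a.b.(0 + b.0 + b.X)) :: --b--▸ p0, --b--▸ p4
  p4 = 0 :: ·
Q's transition system — 5 states:
  q0 = rec X. b.a.b.(b.0 + b.X) :: --b--▸ q1
  q1 = a.b.(b.0 + b.(rec X. b.a.b.(b.0 + b.X))) :: --a--▸ q2
  q2 = b.(b.0 + b.(rec X. b.a.b.(b.0 + b.X))) :: --b--▸ q3
  q3 = b.0 + b.(rec X. b.a.b.(b.0 + b.X)) :: --b--▸ q0, --b--▸ q4
  q4 = 0 :: ·
Partition-refinement fixed point:
  B0 = {p0, q0}
  B1 = {p1, q1}
  B2 = {p2, q2}
  B3 = {p3, q3}
  B4 = {p4, q4}
p0 ∈ B0, q0 ∈ B0 → same block
Bisimilar ⇒ trace-equivalent.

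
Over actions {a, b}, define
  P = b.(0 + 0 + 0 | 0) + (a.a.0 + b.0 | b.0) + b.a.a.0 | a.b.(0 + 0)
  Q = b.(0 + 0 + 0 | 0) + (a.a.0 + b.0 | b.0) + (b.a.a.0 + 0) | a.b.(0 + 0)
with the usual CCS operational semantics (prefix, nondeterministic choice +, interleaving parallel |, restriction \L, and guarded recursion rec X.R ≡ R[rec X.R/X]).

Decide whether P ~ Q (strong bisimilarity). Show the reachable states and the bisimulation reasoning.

P ~ Q

Reachable graph of P (18 states):
  u0 = b.(0 + 0 + 0 | 0) + (a.a.0 + b.0 | b.0) + b.a.a.0 | a.b.(0 + 0) → ··a··> u1, ··a··> u2, ··b··> u3, ··b··> u4, ··b··> u5, ··b··> u6
  u1 = a.0 → ··a··> u7
  u2 = b.a.a.0 | b.(0 + 0) → ··b··> u8, ··b··> u9
  u3 = 0 + 0 + 0 | 0 → ∅
  u4 = 0 | b.0 → ··b··> u10
  u5 = a.a.0 | a.b.(0 + 0) → ··a··> u11, ··a··> u8
  u6 = b.0 | 0 → ··b··> u10
  u7 = 0 → ∅
  u8 = a.a.0 | b.(0 + 0) → ··a··> u12, ··b··> u13
  u9 = b.a.a.0 | (0 + 0) → ··b··> u13
  u10 = 0 | 0 → ∅
  u11 = a.0 | a.b.(0 + 0) → ··a··> u12, ··a··> u14
  u12 = a.0 | b.(0 + 0) → ··a··> u15, ··b··> u16
  u13 = a.a.0 | (0 + 0) → ··a··> u16
  u14 = 0 | a.b.(0 + 0) → ··a··> u15
  u15 = 0 | b.(0 + 0) → ··b··> u17
  u16 = a.0 | (0 + 0) → ··a··> u17
  u17 = 0 | (0 + 0) → ∅
Reachable graph of Q (18 states):
  v0 = b.(0 + 0 + 0 | 0) + (a.a.0 + b.0 | b.0) + (b.a.a.0 + 0) | a.b.(0 + 0) → ··a··> v1, ··a··> v2, ··b··> v3, ··b··> v4, ··b··> v5, ··b··> v6
  v1 = (b.a.a.0 + 0) | b.(0 + 0) → ··b··> v7, ··b··> v8
  v2 = a.0 → ··a··> v9
  v3 = 0 + 0 + 0 | 0 → ∅
  v4 = 0 | b.0 → ··b··> v10
  v5 = a.a.0 | a.b.(0 + 0) → ··a··> v11, ··a··> v8
  v6 = b.0 | 0 → ··b··> v10
  v7 = (b.a.a.0 + 0) | (0 + 0) → ··b··> v12
  v8 = a.a.0 | b.(0 + 0) → ··a··> v13, ··b··> v12
  v9 = 0 → ∅
  v10 = 0 | 0 → ∅
  v11 = a.0 | a.b.(0 + 0) → ··a··> v13, ··a··> v14
  v12 = a.a.0 | (0 + 0) → ··a··> v15
  v13 = a.0 | b.(0 + 0) → ··a··> v16, ··b··> v15
  v14 = 0 | a.b.(0 + 0) → ··a··> v16
  v15 = a.0 | (0 + 0) → ··a··> v17
  v16 = 0 | b.(0 + 0) → ··b··> v17
  v17 = 0 | (0 + 0) → ∅
Bisimilarity quotient blocks:
  B0 = {u0, v0}
  B1 = {u15, u4, u6, v16, v4, v6}
  B2 = {u10, u17, u3, u7, v10, v17, v3, v9}
  B3 = {u1, u16, v15, v2}
  B4 = {u5, v5}
  B5 = {u8, v8}
  B6 = {u12, v13}
  B7 = {u13, v12}
  B8 = {u11, v11}
  B9 = {u14, v14}
  B10 = {u2, v1}
  B11 = {u9, v7}
u0 ∈ B0, v0 ∈ B0 → same block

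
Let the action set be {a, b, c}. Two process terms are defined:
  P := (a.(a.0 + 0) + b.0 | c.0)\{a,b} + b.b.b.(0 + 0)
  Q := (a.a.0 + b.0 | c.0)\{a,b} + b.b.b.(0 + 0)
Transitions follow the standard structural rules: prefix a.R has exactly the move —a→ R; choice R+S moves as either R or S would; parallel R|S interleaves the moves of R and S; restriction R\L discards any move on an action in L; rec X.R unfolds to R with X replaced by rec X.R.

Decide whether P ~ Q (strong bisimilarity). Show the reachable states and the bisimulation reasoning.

bisimilar

Reachable graph of P (5 states):
  u0 = (a.(a.0 + 0) + b.0 | c.0)\{a,b} + b.b.b.(0 + 0) → -b-> u1, -c-> u2
  u1 = b.b.(0 + 0) → -b-> u3
  u2 = (b.0 | 0)\{a,b} → ·
  u3 = b.(0 + 0) → -b-> u4
  u4 = 0 + 0 → ·
Reachable graph of Q (5 states):
  v0 = (a.a.0 + b.0 | c.0)\{a,b} + b.b.b.(0 + 0) → -b-> v1, -c-> v2
  v1 = b.b.(0 + 0) → -b-> v3
  v2 = (b.0 | 0)\{a,b} → ·
  v3 = b.(0 + 0) → -b-> v4
  v4 = 0 + 0 → ·
Partition-refinement fixed point:
  B0 = {u0, v0}
  B1 = {u1, v1}
  B2 = {u3, v3}
  B3 = {u2, u4, v2, v4}
u0 ∈ B0, v0 ∈ B0 → same block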